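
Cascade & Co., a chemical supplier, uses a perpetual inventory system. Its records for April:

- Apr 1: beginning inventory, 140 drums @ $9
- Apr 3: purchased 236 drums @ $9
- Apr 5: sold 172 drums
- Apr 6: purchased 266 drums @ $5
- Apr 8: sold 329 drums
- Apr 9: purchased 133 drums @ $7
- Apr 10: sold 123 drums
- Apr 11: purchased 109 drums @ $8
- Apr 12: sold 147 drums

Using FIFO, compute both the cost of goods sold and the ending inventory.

COGS = $5,617; ending inventory = $900

Apr 5, 172 sold [FIFO — oldest first]: 140 @ $9 + 32 @ $9 = $1,548
Apr 8, 329 sold [FIFO — oldest first]: 204 @ $9 + 125 @ $5 = $2,461
Apr 10, 123 sold [FIFO — oldest first]: 123 @ $5 = $615
Apr 12, 147 sold [FIFO — oldest first]: 18 @ $5 + 129 @ $7 = $993
Total COGS = $1,548 + $2,461 + $615 + $993 = $5,617
Ending inventory: 4 @ $7 + 109 @ $8 = $900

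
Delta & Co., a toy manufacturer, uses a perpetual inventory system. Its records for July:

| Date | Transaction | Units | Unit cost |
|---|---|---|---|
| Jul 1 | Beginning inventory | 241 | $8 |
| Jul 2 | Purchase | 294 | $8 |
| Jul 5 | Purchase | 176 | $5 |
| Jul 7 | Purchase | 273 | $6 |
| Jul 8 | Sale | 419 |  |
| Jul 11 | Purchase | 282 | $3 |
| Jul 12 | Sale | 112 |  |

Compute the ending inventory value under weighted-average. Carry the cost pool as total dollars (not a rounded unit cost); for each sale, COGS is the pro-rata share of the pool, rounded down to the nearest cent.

After Jul 1: 241 on hand, pool $1,928.00 (≈ $8.0000 each)
After Jul 2: 535 on hand, pool $4,280.00 (≈ $8.0000 each)
After Jul 5: 711 on hand, pool $5,160.00 (≈ $7.2574 each)
After Jul 7: 984 on hand, pool $6,798.00 (≈ $6.9085 each)
Jul 8, sell 419: 419/984 × $6,798.00 → $2,894.67
After Jul 11: 847 on hand, pool $4,749.33 (≈ $5.6072 each)
Jul 12, sell 112: 112/847 × $4,749.33 → $628.01
Total COGS = $2,894.67 + $628.01 = $3,522.68
Ending inventory (cost pool remaining) = $4,121.32

Ending inventory = $4,121.32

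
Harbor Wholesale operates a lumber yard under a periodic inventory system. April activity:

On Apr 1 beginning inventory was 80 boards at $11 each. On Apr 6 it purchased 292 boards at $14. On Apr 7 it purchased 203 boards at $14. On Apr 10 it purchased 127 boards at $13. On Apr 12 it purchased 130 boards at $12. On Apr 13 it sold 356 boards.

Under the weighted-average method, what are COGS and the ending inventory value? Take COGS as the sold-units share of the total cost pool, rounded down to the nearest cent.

Apr 13, sell 356: 356/832 × $11,021.00 → $4,715.71
Ending inventory (cost pool remaining) = $6,305.29

COGS = $4,715.71; ending inventory = $6,305.29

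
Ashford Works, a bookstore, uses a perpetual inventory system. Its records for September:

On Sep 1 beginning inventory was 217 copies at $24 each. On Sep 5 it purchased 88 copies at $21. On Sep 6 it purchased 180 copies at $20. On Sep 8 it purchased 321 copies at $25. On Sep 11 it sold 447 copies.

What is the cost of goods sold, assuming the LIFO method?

COGS = $10,545

Sep 11, 447 sold [LIFO — newest first]: 321 @ $25 + 126 @ $20 = $10,545
Ending inventory: 217 @ $24 + 88 @ $21 + 54 @ $20 = $8,136
Check: goods available $18,681 = COGS $10,545 + ending $8,136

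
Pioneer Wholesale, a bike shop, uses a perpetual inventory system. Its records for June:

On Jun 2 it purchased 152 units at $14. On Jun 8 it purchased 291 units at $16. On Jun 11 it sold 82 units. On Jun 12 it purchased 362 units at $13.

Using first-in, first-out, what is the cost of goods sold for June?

Jun 11, 82 sold [FIFO — oldest first]: 82 @ $14 = $1,148
Ending inventory: 70 @ $14 + 291 @ $16 + 362 @ $13 = $10,342

COGS = $1,148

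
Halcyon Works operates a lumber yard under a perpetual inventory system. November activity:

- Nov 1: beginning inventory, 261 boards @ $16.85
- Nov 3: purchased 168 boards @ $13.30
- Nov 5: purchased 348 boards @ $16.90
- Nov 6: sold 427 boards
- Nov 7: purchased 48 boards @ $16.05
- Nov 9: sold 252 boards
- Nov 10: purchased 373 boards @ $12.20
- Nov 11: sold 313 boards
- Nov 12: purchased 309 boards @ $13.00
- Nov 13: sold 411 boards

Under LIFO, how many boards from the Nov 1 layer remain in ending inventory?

104

Nov 6, 427 sold [LIFO — newest first]: 348 @ $16.90 + 79 @ $13.30 = $6,931.90
Nov 9, 252 sold [LIFO — newest first]: 48 @ $16.05 + 89 @ $13.30 + 115 @ $16.85 = $3,891.85
Nov 11, 313 sold [LIFO — newest first]: 313 @ $12.20 = $3,818.60
Nov 13, 411 sold [LIFO — newest first]: 309 @ $13.00 + 60 @ $12.20 + 42 @ $16.85 = $5,456.70
Total COGS = $6,931.90 + $3,891.85 + $3,818.60 + $5,456.70 = $20,099.05
Ending inventory: 104 @ $16.85 = $1,752.40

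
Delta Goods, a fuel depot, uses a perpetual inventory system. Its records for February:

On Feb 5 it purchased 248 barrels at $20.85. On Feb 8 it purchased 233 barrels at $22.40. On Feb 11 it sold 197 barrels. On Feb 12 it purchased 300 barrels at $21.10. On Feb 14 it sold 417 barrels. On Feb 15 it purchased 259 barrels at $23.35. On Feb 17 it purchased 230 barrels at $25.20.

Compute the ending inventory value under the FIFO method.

Feb 11, 197 sold [FIFO — oldest first]: 197 @ $20.85 = $4,107.45
Feb 14, 417 sold [FIFO — oldest first]: 51 @ $20.85 + 233 @ $22.40 + 133 @ $21.10 = $9,088.85
Total COGS = $4,107.45 + $9,088.85 = $13,196.30
Ending inventory: 167 @ $21.10 + 259 @ $23.35 + 230 @ $25.20 = $15,367.35

Ending inventory = $15,367.35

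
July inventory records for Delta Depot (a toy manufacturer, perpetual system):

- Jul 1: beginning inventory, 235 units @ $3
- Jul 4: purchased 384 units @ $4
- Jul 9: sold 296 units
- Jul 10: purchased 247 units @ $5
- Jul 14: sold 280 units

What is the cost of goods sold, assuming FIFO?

Jul 9, 296 sold [FIFO — oldest first]: 235 @ $3 + 61 @ $4 = $949
Jul 14, 280 sold [FIFO — oldest first]: 280 @ $4 = $1,120
Total COGS = $949 + $1,120 = $2,069
Ending inventory: 43 @ $4 + 247 @ $5 = $1,407
Check: goods available $3,476 = COGS $2,069 + ending $1,407

COGS = $2,069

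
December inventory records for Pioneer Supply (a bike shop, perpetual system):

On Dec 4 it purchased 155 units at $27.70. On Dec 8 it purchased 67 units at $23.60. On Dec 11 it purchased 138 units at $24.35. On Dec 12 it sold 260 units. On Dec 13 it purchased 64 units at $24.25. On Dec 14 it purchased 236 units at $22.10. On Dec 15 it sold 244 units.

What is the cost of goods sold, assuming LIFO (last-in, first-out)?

COGS = $11,874.60

Dec 12, 260 sold [LIFO — newest first]: 138 @ $24.35 + 67 @ $23.60 + 55 @ $27.70 = $6,465.00
Dec 15, 244 sold [LIFO — newest first]: 236 @ $22.10 + 8 @ $24.25 = $5,409.60
Total COGS = $6,465.00 + $5,409.60 = $11,874.60
Ending inventory: 100 @ $27.70 + 56 @ $24.25 = $4,128.00
Check: goods available $16,002.60 = COGS $11,874.60 + ending $4,128.00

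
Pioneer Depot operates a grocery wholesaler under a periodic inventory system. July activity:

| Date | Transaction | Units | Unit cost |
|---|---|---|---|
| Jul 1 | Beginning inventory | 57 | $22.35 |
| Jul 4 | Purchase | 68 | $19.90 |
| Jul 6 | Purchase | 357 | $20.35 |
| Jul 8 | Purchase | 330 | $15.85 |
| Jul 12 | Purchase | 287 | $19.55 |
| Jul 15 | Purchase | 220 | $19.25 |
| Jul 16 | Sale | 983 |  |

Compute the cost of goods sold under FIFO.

COGS = $18,465.65

Jul 16, 983 sold [FIFO — oldest first]: 57 @ $22.35 + 68 @ $19.90 + 357 @ $20.35 + 330 @ $15.85 + 171 @ $19.55 = $18,465.65
Ending inventory: 116 @ $19.55 + 220 @ $19.25 = $6,502.80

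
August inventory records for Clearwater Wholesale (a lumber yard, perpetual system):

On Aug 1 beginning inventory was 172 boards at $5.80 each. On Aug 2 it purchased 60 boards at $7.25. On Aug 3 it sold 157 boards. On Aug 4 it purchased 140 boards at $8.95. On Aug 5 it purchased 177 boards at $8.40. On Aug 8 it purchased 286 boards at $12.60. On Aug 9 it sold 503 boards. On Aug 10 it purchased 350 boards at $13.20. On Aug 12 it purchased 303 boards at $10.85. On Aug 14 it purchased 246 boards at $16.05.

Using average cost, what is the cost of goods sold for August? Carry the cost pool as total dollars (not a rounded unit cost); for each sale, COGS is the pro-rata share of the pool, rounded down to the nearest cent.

COGS = $6,019.15

After Aug 1: 172 on hand, pool $997.60 (≈ $5.8000 each)
After Aug 2: 232 on hand, pool $1,432.60 (≈ $6.1750 each)
Aug 3, sell 157: 157/232 × $1,432.60 → $969.47
After Aug 4: 215 on hand, pool $1,716.13 (≈ $7.9820 each)
After Aug 5: 392 on hand, pool $3,202.93 (≈ $8.1707 each)
After Aug 8: 678 on hand, pool $6,806.53 (≈ $10.0391 each)
Aug 9, sell 503: 503/678 × $6,806.53 → $5,049.68
After Aug 10: 525 on hand, pool $6,376.85 (≈ $12.1464 each)
After Aug 12: 828 on hand, pool $9,664.40 (≈ $11.6720 each)
After Aug 14: 1074 on hand, pool $13,612.70 (≈ $12.6748 each)
Total COGS = $969.47 + $5,049.68 = $6,019.15
Ending inventory (cost pool remaining) = $13,612.70
Check: goods available $19,631.85 = COGS $6,019.15 + ending $13,612.70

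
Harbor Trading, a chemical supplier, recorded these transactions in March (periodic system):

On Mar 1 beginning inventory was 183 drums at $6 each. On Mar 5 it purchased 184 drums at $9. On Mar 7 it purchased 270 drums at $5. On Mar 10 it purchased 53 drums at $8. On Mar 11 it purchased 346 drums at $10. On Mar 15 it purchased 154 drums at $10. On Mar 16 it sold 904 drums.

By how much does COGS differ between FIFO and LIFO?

$835

FIFO COGS: 183 @ $6 + 184 @ $9 + 270 @ $5 + 53 @ $8 + 214 @ $10 = $6,668
LIFO COGS: 154 @ $10 + 346 @ $10 + 53 @ $8 + 270 @ $5 + 81 @ $9 = $7,503
Difference = |$6,668 − $7,503| = $835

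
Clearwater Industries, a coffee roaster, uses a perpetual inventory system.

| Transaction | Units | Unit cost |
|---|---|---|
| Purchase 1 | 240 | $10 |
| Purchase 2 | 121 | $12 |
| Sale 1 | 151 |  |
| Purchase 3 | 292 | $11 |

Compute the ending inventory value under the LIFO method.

Ending inventory = $5,312

Sale 1 (151) [LIFO — newest first]: 121 @ $12 + 30 @ $10 = $1,752
Ending inventory: 210 @ $10 + 292 @ $11 = $5,312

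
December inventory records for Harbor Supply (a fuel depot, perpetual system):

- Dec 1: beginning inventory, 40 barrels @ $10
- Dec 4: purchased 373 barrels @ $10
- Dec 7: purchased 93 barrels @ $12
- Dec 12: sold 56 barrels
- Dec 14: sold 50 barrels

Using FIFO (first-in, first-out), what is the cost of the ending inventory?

Ending inventory = $4,186

Dec 12, 56 sold [FIFO — oldest first]: 40 @ $10 + 16 @ $10 = $560
Dec 14, 50 sold [FIFO — oldest first]: 50 @ $10 = $500
Total COGS = $560 + $500 = $1,060
Ending inventory: 307 @ $10 + 93 @ $12 = $4,186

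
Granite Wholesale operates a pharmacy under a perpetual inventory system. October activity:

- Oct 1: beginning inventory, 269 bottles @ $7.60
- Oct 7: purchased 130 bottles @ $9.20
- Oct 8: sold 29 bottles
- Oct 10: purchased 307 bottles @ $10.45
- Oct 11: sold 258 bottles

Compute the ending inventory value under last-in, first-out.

Oct 8, 29 sold [LIFO — newest first]: 29 @ $9.20 = $266.80
Oct 11, 258 sold [LIFO — newest first]: 258 @ $10.45 = $2,696.10
Total COGS = $266.80 + $2,696.10 = $2,962.90
Ending inventory: 269 @ $7.60 + 101 @ $9.20 + 49 @ $10.45 = $3,485.65

Ending inventory = $3,485.65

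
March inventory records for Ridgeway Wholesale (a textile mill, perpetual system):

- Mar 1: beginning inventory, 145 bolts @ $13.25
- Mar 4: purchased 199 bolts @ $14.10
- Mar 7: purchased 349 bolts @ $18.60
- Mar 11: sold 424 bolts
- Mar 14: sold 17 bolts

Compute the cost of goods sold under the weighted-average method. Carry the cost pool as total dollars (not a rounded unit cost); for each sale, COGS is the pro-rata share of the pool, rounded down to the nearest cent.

COGS = $7,139.07

After Mar 1: 145 on hand, pool $1,921.25 (≈ $13.2500 each)
After Mar 4: 344 on hand, pool $4,727.15 (≈ $13.7417 each)
After Mar 7: 693 on hand, pool $11,218.55 (≈ $16.1884 each)
Mar 11, sell 424: 424/693 × $11,218.55 → $6,863.87
Mar 14, sell 17: 17/269 × $4,354.68 → $275.20
Total COGS = $6,863.87 + $275.20 = $7,139.07
Ending inventory (cost pool remaining) = $4,079.48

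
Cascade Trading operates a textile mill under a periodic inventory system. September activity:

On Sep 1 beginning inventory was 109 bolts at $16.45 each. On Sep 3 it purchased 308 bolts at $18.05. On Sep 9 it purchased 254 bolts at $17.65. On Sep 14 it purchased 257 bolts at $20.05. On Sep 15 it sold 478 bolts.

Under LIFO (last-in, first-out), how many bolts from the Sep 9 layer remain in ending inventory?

Sep 15, 478 sold [LIFO — newest first]: 257 @ $20.05 + 221 @ $17.65 = $9,053.50
Ending inventory: 109 @ $16.45 + 308 @ $18.05 + 33 @ $17.65 = $7,934.90
Check: goods available $16,988.40 = COGS $9,053.50 + ending $7,934.90

33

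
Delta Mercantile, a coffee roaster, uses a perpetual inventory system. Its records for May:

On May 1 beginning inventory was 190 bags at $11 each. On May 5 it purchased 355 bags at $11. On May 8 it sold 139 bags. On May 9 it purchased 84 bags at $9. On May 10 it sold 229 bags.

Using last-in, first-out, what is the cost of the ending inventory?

Ending inventory = $2,871

May 8, 139 sold [LIFO — newest first]: 139 @ $11 = $1,529
May 10, 229 sold [LIFO — newest first]: 84 @ $9 + 145 @ $11 = $2,351
Total COGS = $1,529 + $2,351 = $3,880
Ending inventory: 190 @ $11 + 71 @ $11 = $2,871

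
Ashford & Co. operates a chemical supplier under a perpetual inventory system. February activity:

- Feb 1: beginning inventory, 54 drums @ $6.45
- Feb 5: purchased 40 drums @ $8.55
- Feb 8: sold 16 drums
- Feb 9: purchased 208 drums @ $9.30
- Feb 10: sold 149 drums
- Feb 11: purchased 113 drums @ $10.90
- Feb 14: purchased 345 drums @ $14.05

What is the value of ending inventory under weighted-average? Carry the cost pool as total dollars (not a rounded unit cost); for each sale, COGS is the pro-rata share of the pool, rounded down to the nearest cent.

After Feb 1: 54 on hand, pool $348.30 (≈ $6.4500 each)
After Feb 5: 94 on hand, pool $690.30 (≈ $7.3436 each)
Feb 8, sell 16: 16/94 × $690.30 → $117.49
After Feb 9: 286 on hand, pool $2,507.21 (≈ $8.7665 each)
Feb 10, sell 149: 149/286 × $2,507.21 → $1,306.20
After Feb 11: 250 on hand, pool $2,432.71 (≈ $9.7308 each)
After Feb 14: 595 on hand, pool $7,279.96 (≈ $12.2352 each)
Total COGS = $117.49 + $1,306.20 = $1,423.69
Ending inventory (cost pool remaining) = $7,279.96
Check: goods available $8,703.65 = COGS $1,423.69 + ending $7,279.96

Ending inventory = $7,279.96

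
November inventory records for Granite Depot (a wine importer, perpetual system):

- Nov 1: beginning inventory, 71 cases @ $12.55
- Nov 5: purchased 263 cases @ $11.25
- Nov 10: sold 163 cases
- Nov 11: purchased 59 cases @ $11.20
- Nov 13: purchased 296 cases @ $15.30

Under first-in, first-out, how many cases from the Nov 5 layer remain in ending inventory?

Nov 10, 163 sold [FIFO — oldest first]: 71 @ $12.55 + 92 @ $11.25 = $1,926.05
Ending inventory: 171 @ $11.25 + 59 @ $11.20 + 296 @ $15.30 = $7,113.35

171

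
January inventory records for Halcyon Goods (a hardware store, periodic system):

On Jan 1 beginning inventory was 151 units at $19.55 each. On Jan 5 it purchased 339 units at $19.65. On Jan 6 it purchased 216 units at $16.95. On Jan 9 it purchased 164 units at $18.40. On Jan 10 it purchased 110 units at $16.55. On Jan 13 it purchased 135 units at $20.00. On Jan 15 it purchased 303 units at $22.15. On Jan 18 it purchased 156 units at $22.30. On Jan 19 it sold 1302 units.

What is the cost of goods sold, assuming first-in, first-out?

COGS = $24,954.75

Jan 19, 1302 sold [FIFO — oldest first]: 151 @ $19.55 + 339 @ $19.65 + 216 @ $16.95 + 164 @ $18.40 + 110 @ $16.55 + 135 @ $20.00 + 187 @ $22.15 = $24,954.75
Ending inventory: 116 @ $22.15 + 156 @ $22.30 = $6,048.20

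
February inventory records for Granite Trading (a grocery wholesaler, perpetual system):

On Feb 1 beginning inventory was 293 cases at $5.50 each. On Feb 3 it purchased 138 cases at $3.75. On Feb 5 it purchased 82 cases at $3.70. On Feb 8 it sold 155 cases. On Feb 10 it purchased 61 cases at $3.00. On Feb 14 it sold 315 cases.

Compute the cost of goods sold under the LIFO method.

COGS = $2,043.40

Feb 8, 155 sold [LIFO — newest first]: 82 @ $3.70 + 73 @ $3.75 = $577.15
Feb 14, 315 sold [LIFO — newest first]: 61 @ $3.00 + 65 @ $3.75 + 189 @ $5.50 = $1,466.25
Total COGS = $577.15 + $1,466.25 = $2,043.40
Ending inventory: 104 @ $5.50 = $572.00
Check: goods available $2,615.40 = COGS $2,043.40 + ending $572.00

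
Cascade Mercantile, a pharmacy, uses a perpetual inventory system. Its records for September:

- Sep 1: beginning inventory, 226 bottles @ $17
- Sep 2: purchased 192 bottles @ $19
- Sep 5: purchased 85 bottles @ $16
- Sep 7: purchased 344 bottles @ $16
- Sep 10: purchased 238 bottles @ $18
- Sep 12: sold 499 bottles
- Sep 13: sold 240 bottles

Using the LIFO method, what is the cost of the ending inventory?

Sep 12, 499 sold [LIFO — newest first]: 238 @ $18 + 261 @ $16 = $8,460
Sep 13, 240 sold [LIFO — newest first]: 83 @ $16 + 85 @ $16 + 72 @ $19 = $4,056
Total COGS = $8,460 + $4,056 = $12,516
Ending inventory: 226 @ $17 + 120 @ $19 = $6,122

Ending inventory = $6,122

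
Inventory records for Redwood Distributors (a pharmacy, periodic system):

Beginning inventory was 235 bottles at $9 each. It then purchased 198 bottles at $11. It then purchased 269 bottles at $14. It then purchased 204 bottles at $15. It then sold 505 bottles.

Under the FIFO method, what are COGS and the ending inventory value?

COGS = $5,301; ending inventory = $5,818

Sale 1 (505) [FIFO — oldest first]: 235 @ $9 + 198 @ $11 + 72 @ $14 = $5,301
Ending inventory: 197 @ $14 + 204 @ $15 = $5,818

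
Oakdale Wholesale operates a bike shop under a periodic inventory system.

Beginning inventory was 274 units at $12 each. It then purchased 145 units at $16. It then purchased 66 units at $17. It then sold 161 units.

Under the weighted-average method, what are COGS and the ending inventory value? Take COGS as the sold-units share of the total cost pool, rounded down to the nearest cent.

Sale 1, sell 161: 161/485 × $6,730.00 → $2,234.08
Ending inventory (cost pool remaining) = $4,495.92
Check: goods available $6,730.00 = COGS $2,234.08 + ending $4,495.92

COGS = $2,234.08; ending inventory = $4,495.92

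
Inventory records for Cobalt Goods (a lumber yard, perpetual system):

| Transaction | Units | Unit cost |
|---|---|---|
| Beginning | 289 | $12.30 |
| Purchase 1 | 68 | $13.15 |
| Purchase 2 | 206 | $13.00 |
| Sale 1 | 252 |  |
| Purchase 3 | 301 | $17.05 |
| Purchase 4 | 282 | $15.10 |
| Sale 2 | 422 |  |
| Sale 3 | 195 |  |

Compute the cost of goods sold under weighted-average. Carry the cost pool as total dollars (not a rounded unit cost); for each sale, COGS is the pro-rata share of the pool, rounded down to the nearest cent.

COGS = $12,387.81

After Beginning: 289 on hand, pool $3,554.70 (≈ $12.3000 each)
After Purchase 1: 357 on hand, pool $4,448.90 (≈ $12.4619 each)
After Purchase 2: 563 on hand, pool $7,126.90 (≈ $12.6588 each)
Sale 1, sell 252: 252/563 × $7,126.90 → $3,190.01
After Purchase 3: 612 on hand, pool $9,068.94 (≈ $14.8185 each)
After Purchase 4: 894 on hand, pool $13,327.14 (≈ $14.9073 each)
Sale 2, sell 422: 422/894 × $13,327.14 → $6,290.88
Sale 3, sell 195: 195/472 × $7,036.26 → $2,906.92
Total COGS = $3,190.01 + $6,290.88 + $2,906.92 = $12,387.81
Ending inventory (cost pool remaining) = $4,129.34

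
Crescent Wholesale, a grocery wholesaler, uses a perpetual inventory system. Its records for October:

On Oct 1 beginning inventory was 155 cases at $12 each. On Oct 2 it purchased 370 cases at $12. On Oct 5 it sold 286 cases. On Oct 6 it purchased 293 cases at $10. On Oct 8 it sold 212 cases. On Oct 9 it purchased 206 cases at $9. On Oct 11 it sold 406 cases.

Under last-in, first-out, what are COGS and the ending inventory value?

Oct 5, 286 sold [LIFO — newest first]: 286 @ $12 = $3,432
Oct 8, 212 sold [LIFO — newest first]: 212 @ $10 = $2,120
Oct 11, 406 sold [LIFO — newest first]: 206 @ $9 + 81 @ $10 + 84 @ $12 + 35 @ $12 = $4,092
Total COGS = $3,432 + $2,120 + $4,092 = $9,644
Ending inventory: 120 @ $12 = $1,440
Check: goods available $11,084 = COGS $9,644 + ending $1,440

COGS = $9,644; ending inventory = $1,440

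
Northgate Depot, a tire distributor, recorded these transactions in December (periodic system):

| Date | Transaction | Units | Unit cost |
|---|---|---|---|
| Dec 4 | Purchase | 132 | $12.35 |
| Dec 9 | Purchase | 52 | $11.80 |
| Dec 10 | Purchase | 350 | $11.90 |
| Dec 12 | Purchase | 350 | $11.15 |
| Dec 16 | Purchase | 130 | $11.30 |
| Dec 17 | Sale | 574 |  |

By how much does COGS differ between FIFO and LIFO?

FIFO COGS: 132 @ $12.35 + 52 @ $11.80 + 350 @ $11.90 + 40 @ $11.15 = $6,854.80
LIFO COGS: 130 @ $11.30 + 350 @ $11.15 + 94 @ $11.90 = $6,490.10
Difference = |$6,854.80 − $6,490.10| = $364.70

$364.70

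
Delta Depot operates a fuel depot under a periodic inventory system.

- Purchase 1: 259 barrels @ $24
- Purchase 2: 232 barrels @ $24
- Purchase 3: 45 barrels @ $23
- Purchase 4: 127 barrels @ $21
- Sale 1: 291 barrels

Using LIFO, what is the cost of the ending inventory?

Ending inventory = $8,928

Sale 1 (291) [LIFO — newest first]: 127 @ $21 + 45 @ $23 + 119 @ $24 = $6,558
Ending inventory: 259 @ $24 + 113 @ $24 = $8,928
Check: goods available $15,486 = COGS $6,558 + ending $8,928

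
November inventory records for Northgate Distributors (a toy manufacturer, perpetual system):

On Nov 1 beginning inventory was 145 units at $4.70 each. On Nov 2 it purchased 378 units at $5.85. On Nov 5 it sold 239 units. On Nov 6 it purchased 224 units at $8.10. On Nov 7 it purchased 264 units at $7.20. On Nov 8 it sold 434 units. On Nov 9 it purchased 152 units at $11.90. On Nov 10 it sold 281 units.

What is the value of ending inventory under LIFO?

Ending inventory = $1,055.90

Nov 5, 239 sold [LIFO — newest first]: 239 @ $5.85 = $1,398.15
Nov 8, 434 sold [LIFO — newest first]: 264 @ $7.20 + 170 @ $8.10 = $3,277.80
Nov 10, 281 sold [LIFO — newest first]: 152 @ $11.90 + 54 @ $8.10 + 75 @ $5.85 = $2,684.95
Total COGS = $1,398.15 + $3,277.80 + $2,684.95 = $7,360.90
Ending inventory: 145 @ $4.70 + 64 @ $5.85 = $1,055.90
Check: goods available $8,416.80 = COGS $7,360.90 + ending $1,055.90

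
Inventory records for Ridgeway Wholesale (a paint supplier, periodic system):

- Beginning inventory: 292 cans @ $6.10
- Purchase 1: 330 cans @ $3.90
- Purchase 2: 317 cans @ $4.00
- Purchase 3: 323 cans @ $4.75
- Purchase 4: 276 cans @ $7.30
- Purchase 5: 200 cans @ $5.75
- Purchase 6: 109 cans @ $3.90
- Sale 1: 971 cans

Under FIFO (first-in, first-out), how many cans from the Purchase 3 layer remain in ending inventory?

Sale 1 (971) [FIFO — oldest first]: 292 @ $6.10 + 330 @ $3.90 + 317 @ $4.00 + 32 @ $4.75 = $4,488.20
Ending inventory: 291 @ $4.75 + 276 @ $7.30 + 200 @ $5.75 + 109 @ $3.90 = $4,972.15

291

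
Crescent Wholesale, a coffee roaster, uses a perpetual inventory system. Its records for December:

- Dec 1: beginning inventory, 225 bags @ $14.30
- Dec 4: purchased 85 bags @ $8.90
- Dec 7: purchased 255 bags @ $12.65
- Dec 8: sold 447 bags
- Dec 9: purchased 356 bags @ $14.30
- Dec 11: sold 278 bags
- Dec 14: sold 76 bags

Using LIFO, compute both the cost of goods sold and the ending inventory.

COGS = $10,574.55; ending inventory = $1,716.00

Dec 8, 447 sold [LIFO — newest first]: 255 @ $12.65 + 85 @ $8.90 + 107 @ $14.30 = $5,512.35
Dec 11, 278 sold [LIFO — newest first]: 278 @ $14.30 = $3,975.40
Dec 14, 76 sold [LIFO — newest first]: 76 @ $14.30 = $1,086.80
Total COGS = $5,512.35 + $3,975.40 + $1,086.80 = $10,574.55
Ending inventory: 118 @ $14.30 + 2 @ $14.30 = $1,716.00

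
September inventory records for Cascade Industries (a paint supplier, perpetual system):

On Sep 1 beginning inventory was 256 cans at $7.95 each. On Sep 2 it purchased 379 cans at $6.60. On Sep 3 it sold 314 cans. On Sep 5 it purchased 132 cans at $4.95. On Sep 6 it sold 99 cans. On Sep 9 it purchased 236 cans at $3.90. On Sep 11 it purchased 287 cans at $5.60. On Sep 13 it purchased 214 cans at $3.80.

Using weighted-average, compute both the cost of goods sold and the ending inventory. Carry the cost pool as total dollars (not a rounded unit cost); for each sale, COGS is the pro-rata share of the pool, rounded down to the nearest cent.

COGS = $2,887.27; ending inventory = $5,643.53

After Sep 1: 256 on hand, pool $2,035.20 (≈ $7.9500 each)
After Sep 2: 635 on hand, pool $4,536.60 (≈ $7.1443 each)
Sep 3, sell 314: 314/635 × $4,536.60 → $2,243.29
After Sep 5: 453 on hand, pool $2,946.71 (≈ $6.5049 each)
Sep 6, sell 99: 99/453 × $2,946.71 → $643.98
After Sep 9: 590 on hand, pool $3,223.13 (≈ $5.4629 each)
After Sep 11: 877 on hand, pool $4,830.33 (≈ $5.5078 each)
After Sep 13: 1091 on hand, pool $5,643.53 (≈ $5.1728 each)
Total COGS = $2,243.29 + $643.98 = $2,887.27
Ending inventory (cost pool remaining) = $5,643.53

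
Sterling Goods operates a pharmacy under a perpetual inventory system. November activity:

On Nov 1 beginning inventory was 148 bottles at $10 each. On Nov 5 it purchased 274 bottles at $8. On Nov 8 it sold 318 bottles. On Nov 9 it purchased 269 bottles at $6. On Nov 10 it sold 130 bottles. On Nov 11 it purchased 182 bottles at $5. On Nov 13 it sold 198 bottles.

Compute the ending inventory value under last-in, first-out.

Ending inventory = $1,778

Nov 8, 318 sold [LIFO — newest first]: 274 @ $8 + 44 @ $10 = $2,632
Nov 10, 130 sold [LIFO — newest first]: 130 @ $6 = $780
Nov 13, 198 sold [LIFO — newest first]: 182 @ $5 + 16 @ $6 = $1,006
Total COGS = $2,632 + $780 + $1,006 = $4,418
Ending inventory: 104 @ $10 + 123 @ $6 = $1,778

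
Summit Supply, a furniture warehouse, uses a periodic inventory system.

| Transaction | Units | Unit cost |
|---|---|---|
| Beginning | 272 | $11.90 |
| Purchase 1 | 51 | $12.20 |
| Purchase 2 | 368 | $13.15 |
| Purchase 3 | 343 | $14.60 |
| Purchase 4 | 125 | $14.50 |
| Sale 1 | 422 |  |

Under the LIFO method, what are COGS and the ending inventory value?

COGS = $6,148.70; ending inventory = $9,369.80

Sale 1 (422) [LIFO — newest first]: 125 @ $14.50 + 297 @ $14.60 = $6,148.70
Ending inventory: 272 @ $11.90 + 51 @ $12.20 + 368 @ $13.15 + 46 @ $14.60 = $9,369.80
Check: goods available $15,518.50 = COGS $6,148.70 + ending $9,369.80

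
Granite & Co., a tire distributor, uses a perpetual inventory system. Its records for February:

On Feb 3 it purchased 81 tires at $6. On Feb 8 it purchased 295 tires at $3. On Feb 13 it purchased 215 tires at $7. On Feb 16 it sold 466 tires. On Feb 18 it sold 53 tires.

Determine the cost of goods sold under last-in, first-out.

Feb 16, 466 sold [LIFO — newest first]: 215 @ $7 + 251 @ $3 = $2,258
Feb 18, 53 sold [LIFO — newest first]: 44 @ $3 + 9 @ $6 = $186
Total COGS = $2,258 + $186 = $2,444
Ending inventory: 72 @ $6 = $432

COGS = $2,444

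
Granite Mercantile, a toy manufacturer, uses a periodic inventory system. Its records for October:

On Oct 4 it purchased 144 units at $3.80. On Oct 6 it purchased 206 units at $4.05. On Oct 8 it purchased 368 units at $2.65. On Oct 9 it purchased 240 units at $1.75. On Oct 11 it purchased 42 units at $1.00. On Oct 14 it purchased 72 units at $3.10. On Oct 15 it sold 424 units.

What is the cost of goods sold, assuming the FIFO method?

COGS = $1,577.60

Oct 15, 424 sold [FIFO — oldest first]: 144 @ $3.80 + 206 @ $4.05 + 74 @ $2.65 = $1,577.60
Ending inventory: 294 @ $2.65 + 240 @ $1.75 + 42 @ $1.00 + 72 @ $3.10 = $1,464.30
Check: goods available $3,041.90 = COGS $1,577.60 + ending $1,464.30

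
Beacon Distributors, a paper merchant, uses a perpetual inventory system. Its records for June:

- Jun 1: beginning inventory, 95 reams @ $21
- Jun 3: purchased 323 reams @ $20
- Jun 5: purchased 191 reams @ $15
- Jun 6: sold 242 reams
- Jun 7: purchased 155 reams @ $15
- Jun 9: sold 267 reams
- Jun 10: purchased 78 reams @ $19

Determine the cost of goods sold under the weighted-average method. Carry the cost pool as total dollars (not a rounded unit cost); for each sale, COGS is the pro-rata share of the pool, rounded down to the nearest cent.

COGS = $9,176.76

After Jun 1: 95 on hand, pool $1,995.00 (≈ $21.0000 each)
After Jun 3: 418 on hand, pool $8,455.00 (≈ $20.2273 each)
After Jun 5: 609 on hand, pool $11,320.00 (≈ $18.5878 each)
Jun 6, sell 242: 242/609 × $11,320.00 → $4,498.25
After Jun 7: 522 on hand, pool $9,146.75 (≈ $17.5225 each)
Jun 9, sell 267: 267/522 × $9,146.75 → $4,678.51
After Jun 10: 333 on hand, pool $5,950.24 (≈ $17.8686 each)
Total COGS = $4,498.25 + $4,678.51 = $9,176.76
Ending inventory (cost pool remaining) = $5,950.24
Check: goods available $15,127.00 = COGS $9,176.76 + ending $5,950.24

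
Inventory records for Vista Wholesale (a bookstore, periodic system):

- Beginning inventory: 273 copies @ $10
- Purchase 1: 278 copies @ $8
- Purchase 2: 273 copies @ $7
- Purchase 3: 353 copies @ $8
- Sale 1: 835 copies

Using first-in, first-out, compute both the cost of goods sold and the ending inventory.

COGS = $6,953; ending inventory = $2,736

Sale 1 (835) [FIFO — oldest first]: 273 @ $10 + 278 @ $8 + 273 @ $7 + 11 @ $8 = $6,953
Ending inventory: 342 @ $8 = $2,736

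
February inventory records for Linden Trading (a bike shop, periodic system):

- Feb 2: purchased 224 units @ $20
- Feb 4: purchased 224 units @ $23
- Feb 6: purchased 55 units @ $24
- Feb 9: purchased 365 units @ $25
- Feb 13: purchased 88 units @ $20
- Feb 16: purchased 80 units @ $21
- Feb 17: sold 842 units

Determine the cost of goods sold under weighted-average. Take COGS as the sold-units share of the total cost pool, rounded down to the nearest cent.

Feb 17, sell 842: 842/1036 × $23,517.00 → $19,113.23
Ending inventory (cost pool remaining) = $4,403.77

COGS = $19,113.23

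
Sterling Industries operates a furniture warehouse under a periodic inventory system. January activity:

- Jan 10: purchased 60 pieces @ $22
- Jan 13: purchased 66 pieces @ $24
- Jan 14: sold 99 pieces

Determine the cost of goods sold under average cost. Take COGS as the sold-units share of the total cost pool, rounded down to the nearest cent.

Jan 14, sell 99: 99/126 × $2,904.00 → $2,281.71
Ending inventory (cost pool remaining) = $622.29

COGS = $2,281.71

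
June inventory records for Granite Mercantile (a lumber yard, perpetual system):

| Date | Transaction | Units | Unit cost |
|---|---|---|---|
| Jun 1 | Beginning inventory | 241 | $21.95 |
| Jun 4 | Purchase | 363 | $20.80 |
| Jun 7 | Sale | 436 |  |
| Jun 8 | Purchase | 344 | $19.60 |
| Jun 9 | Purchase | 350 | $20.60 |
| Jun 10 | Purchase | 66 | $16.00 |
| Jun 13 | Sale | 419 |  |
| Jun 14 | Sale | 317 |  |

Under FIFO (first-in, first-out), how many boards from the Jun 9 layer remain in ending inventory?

Jun 7, 436 sold [FIFO — oldest first]: 241 @ $21.95 + 195 @ $20.80 = $9,345.95
Jun 13, 419 sold [FIFO — oldest first]: 168 @ $20.80 + 251 @ $19.60 = $8,414.00
Jun 14, 317 sold [FIFO — oldest first]: 93 @ $19.60 + 224 @ $20.60 = $6,437.20
Total COGS = $9,345.95 + $8,414.00 + $6,437.20 = $24,197.15
Ending inventory: 126 @ $20.60 + 66 @ $16.00 = $3,651.60

126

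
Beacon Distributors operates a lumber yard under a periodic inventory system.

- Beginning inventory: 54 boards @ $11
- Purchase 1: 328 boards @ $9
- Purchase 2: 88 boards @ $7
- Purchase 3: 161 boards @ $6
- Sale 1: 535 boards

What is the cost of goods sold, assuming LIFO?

Sale 1 (535) [LIFO — newest first]: 161 @ $6 + 88 @ $7 + 286 @ $9 = $4,156
Ending inventory: 54 @ $11 + 42 @ $9 = $972

COGS = $4,156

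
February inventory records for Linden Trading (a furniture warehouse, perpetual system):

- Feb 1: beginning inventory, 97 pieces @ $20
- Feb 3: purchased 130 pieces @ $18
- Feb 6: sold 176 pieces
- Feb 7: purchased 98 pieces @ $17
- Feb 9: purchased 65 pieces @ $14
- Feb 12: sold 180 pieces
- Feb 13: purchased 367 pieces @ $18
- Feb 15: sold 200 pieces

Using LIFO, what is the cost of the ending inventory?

Feb 6, 176 sold [LIFO — newest first]: 130 @ $18 + 46 @ $20 = $3,260
Feb 12, 180 sold [LIFO — newest first]: 65 @ $14 + 98 @ $17 + 17 @ $20 = $2,916
Feb 15, 200 sold [LIFO — newest first]: 200 @ $18 = $3,600
Total COGS = $3,260 + $2,916 + $3,600 = $9,776
Ending inventory: 34 @ $20 + 167 @ $18 = $3,686

Ending inventory = $3,686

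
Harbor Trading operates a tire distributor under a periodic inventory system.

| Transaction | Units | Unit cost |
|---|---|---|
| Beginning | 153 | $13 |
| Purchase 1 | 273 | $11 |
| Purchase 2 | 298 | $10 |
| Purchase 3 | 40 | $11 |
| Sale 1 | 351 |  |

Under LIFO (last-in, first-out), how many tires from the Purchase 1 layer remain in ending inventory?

260

Sale 1 (351) [LIFO — newest first]: 40 @ $11 + 298 @ $10 + 13 @ $11 = $3,563
Ending inventory: 153 @ $13 + 260 @ $11 = $4,849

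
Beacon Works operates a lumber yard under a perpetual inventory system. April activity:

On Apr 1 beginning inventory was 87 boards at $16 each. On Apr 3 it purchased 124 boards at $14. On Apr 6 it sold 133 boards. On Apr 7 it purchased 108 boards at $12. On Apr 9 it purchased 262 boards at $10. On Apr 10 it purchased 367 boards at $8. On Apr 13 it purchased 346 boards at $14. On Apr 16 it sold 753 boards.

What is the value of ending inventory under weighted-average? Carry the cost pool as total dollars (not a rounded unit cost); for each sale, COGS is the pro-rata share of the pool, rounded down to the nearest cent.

Ending inventory = $4,516.59

After Apr 1: 87 on hand, pool $1,392.00 (≈ $16.0000 each)
After Apr 3: 211 on hand, pool $3,128.00 (≈ $14.8246 each)
Apr 6, sell 133: 133/211 × $3,128.00 → $1,971.67
After Apr 7: 186 on hand, pool $2,452.33 (≈ $13.1846 each)
After Apr 9: 448 on hand, pool $5,072.33 (≈ $11.3222 each)
After Apr 10: 815 on hand, pool $8,008.33 (≈ $9.8262 each)
After Apr 13: 1161 on hand, pool $12,852.33 (≈ $11.0701 each)
Apr 16, sell 753: 753/1161 × $12,852.33 → $8,335.74
Total COGS = $1,971.67 + $8,335.74 = $10,307.41
Ending inventory (cost pool remaining) = $4,516.59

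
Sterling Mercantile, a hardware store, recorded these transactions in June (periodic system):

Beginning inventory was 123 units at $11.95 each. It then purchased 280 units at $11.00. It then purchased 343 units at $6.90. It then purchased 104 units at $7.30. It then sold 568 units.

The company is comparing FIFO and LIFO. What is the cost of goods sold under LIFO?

FIFO COGS: 123 @ $11.95 + 280 @ $11.00 + 165 @ $6.90 = $5,688.35
LIFO COGS: 104 @ $7.30 + 343 @ $6.90 + 121 @ $11.00 = $4,456.90

COGS = $4,456.90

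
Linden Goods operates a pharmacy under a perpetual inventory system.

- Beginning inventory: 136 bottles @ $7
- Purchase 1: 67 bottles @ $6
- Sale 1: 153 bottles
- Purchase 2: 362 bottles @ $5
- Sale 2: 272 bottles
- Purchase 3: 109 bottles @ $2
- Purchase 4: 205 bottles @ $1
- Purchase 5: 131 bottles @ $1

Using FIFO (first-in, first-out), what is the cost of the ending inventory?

Sale 1 (153) [FIFO — oldest first]: 136 @ $7 + 17 @ $6 = $1,054
Sale 2 (272) [FIFO — oldest first]: 50 @ $6 + 222 @ $5 = $1,410
Total COGS = $1,054 + $1,410 = $2,464
Ending inventory: 140 @ $5 + 109 @ $2 + 205 @ $1 + 131 @ $1 = $1,254

Ending inventory = $1,254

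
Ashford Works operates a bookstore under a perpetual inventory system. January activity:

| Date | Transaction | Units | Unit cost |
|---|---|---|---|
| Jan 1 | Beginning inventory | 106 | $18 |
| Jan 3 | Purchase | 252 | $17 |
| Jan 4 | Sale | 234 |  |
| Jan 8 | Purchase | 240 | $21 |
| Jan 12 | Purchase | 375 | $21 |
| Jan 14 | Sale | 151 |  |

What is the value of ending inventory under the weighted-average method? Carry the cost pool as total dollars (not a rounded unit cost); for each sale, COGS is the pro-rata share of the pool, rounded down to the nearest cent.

Ending inventory = $11,982.57

After Jan 1: 106 on hand, pool $1,908.00 (≈ $18.0000 each)
After Jan 3: 358 on hand, pool $6,192.00 (≈ $17.2961 each)
Jan 4, sell 234: 234/358 × $6,192.00 → $4,047.28
After Jan 8: 364 on hand, pool $7,184.72 (≈ $19.7382 each)
After Jan 12: 739 on hand, pool $15,059.72 (≈ $20.3785 each)
Jan 14, sell 151: 151/739 × $15,059.72 → $3,077.15
Total COGS = $4,047.28 + $3,077.15 = $7,124.43
Ending inventory (cost pool remaining) = $11,982.57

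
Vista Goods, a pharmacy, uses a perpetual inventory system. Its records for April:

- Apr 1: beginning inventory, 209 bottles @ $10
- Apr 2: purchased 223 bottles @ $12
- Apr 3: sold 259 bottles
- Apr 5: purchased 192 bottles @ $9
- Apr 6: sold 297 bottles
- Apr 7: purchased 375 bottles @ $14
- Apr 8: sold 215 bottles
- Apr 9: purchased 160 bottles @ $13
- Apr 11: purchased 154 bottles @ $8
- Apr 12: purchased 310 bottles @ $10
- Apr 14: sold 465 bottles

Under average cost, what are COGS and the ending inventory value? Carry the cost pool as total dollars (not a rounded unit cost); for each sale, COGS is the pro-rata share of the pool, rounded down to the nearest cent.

COGS = $13,857.78; ending inventory = $4,298.22

After Apr 1: 209 on hand, pool $2,090.00 (≈ $10.0000 each)
After Apr 2: 432 on hand, pool $4,766.00 (≈ $11.0324 each)
Apr 3, sell 259: 259/432 × $4,766.00 → $2,857.39
After Apr 5: 365 on hand, pool $3,636.61 (≈ $9.9633 each)
Apr 6, sell 297: 297/365 × $3,636.61 → $2,959.10
After Apr 7: 443 on hand, pool $5,927.51 (≈ $13.3804 each)
Apr 8, sell 215: 215/443 × $5,927.51 → $2,876.78
After Apr 9: 388 on hand, pool $5,130.73 (≈ $13.2235 each)
After Apr 11: 542 on hand, pool $6,362.73 (≈ $11.7394 each)
After Apr 12: 852 on hand, pool $9,462.73 (≈ $11.1065 each)
Apr 14, sell 465: 465/852 × $9,462.73 → $5,164.51
Total COGS = $2,857.39 + $2,959.10 + $2,876.78 + $5,164.51 = $13,857.78
Ending inventory (cost pool remaining) = $4,298.22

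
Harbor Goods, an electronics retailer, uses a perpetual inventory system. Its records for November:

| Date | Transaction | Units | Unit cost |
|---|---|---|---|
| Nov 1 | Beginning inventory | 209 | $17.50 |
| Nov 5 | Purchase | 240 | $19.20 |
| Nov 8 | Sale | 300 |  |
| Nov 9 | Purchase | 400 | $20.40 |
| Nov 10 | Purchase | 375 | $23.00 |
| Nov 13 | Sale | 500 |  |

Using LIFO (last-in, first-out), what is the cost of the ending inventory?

Nov 8, 300 sold [LIFO — newest first]: 240 @ $19.20 + 60 @ $17.50 = $5,658.00
Nov 13, 500 sold [LIFO — newest first]: 375 @ $23.00 + 125 @ $20.40 = $11,175.00
Total COGS = $5,658.00 + $11,175.00 = $16,833.00
Ending inventory: 149 @ $17.50 + 275 @ $20.40 = $8,217.50

Ending inventory = $8,217.50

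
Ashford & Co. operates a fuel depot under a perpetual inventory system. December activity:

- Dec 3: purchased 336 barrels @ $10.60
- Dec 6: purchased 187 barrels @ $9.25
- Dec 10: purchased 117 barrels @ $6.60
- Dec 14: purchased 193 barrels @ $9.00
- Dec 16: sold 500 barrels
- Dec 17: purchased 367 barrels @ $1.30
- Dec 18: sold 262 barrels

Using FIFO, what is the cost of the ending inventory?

Dec 16, 500 sold [FIFO — oldest first]: 336 @ $10.60 + 164 @ $9.25 = $5,078.60
Dec 18, 262 sold [FIFO — oldest first]: 23 @ $9.25 + 117 @ $6.60 + 122 @ $9.00 = $2,082.95
Total COGS = $5,078.60 + $2,082.95 = $7,161.55
Ending inventory: 71 @ $9.00 + 367 @ $1.30 = $1,116.10

Ending inventory = $1,116.10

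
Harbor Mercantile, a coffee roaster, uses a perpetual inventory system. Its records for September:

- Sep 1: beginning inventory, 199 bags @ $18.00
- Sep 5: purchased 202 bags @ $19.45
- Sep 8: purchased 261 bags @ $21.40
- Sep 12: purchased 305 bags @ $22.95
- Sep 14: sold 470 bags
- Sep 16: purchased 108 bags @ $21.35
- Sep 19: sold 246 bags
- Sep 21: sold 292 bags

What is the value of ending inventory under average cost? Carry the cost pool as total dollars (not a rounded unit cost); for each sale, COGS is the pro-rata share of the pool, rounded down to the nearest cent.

After Sep 1: 199 on hand, pool $3,582.00 (≈ $18.0000 each)
After Sep 5: 401 on hand, pool $7,510.90 (≈ $18.7304 each)
After Sep 8: 662 on hand, pool $13,096.30 (≈ $19.7829 each)
After Sep 12: 967 on hand, pool $20,096.05 (≈ $20.7819 each)
Sep 14, sell 470: 470/967 × $20,096.05 → $9,767.47
After Sep 16: 605 on hand, pool $12,634.38 (≈ $20.8833 each)
Sep 19, sell 246: 246/605 × $12,634.38 → $5,137.28
Sep 21, sell 292: 292/359 × $7,497.10 → $6,097.91
Total COGS = $9,767.47 + $5,137.28 + $6,097.91 = $21,002.66
Ending inventory (cost pool remaining) = $1,399.19

Ending inventory = $1,399.19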